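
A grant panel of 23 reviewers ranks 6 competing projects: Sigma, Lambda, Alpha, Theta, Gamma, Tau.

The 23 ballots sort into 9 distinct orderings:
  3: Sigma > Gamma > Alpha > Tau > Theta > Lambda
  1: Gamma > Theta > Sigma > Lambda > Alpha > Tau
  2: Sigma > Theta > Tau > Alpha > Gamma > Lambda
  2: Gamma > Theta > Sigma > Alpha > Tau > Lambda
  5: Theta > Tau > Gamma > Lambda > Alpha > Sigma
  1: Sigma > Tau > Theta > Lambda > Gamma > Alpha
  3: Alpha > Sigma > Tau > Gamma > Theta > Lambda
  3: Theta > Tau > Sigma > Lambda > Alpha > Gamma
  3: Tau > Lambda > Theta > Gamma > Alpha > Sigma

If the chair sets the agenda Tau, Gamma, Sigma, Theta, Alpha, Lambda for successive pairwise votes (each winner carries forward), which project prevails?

Theta

Round 1: Tau vs Gamma — 17–6, Tau advances.
Round 2: Tau vs Sigma — 11–12, Sigma advances.
Round 3: Sigma vs Theta — 9–14, Theta advances.
Round 4: Theta vs Alpha — 17–6, Theta advances.
Round 5: Theta vs Lambda — 20–3, Theta advances.
Theta survives the agenda.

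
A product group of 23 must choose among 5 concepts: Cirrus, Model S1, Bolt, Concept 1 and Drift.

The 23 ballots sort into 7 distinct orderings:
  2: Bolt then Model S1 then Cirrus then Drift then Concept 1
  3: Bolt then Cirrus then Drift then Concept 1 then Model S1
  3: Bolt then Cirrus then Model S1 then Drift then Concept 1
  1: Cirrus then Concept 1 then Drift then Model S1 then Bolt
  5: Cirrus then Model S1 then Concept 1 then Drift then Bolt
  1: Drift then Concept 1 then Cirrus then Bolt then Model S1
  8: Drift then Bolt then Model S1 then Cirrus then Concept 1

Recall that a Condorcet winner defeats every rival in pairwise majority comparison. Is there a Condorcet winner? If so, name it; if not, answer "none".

none

Pairwise majorities:
Cirrus vs Model S1: Cirrus wins 13–10.
Cirrus vs Bolt: Cirrus preferred on 1+5+1 = 7 ballots; Bolt wins 16–7.
Cirrus vs Concept 1: Cirrus preferred on 2+3+3+1+5+8 = 22 ballots; Cirrus wins 22–1.
Cirrus vs Drift: Cirrus wins 14–9.
Model S1 vs Bolt: Model S1 is ranked higher on 1+5 = 6 ballots, Bolt on 17. Bolt wins 17–6.
Model S1 vs Concept 1: Model S1 preferred on 2+3+5+8 = 18 ballots; Model S1 wins 18–5.
Model S1 vs Drift: Model S1 is ranked higher on 2+3+5 = 10 ballots, Drift on 13. Drift wins 13–10.
Bolt vs Concept 1: Bolt wins 16–7.
Bolt vs Drift: Drift wins 15–8.
Concept 1–Drift: Drift 17–6.
Each design drops at least one matchup (Cirrus loses to Bolt; Model S1 loses to Cirrus; Bolt loses to Drift; Concept 1 loses to Cirrus; Drift loses to Cirrus); the cycle Cirrus > Drift > Bolt > Cirrus rules out a Condorcet winner.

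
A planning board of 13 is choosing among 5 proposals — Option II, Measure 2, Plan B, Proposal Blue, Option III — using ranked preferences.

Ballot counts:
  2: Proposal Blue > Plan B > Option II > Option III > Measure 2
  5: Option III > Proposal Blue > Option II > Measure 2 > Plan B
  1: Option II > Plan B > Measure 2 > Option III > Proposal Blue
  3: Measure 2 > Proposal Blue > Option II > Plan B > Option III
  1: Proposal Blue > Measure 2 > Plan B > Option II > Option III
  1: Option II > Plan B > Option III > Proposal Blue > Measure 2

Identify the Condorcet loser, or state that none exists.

none

Pairwise majorities:
Option II vs Measure 2: 9 to 4, Option II.
Option II vs Plan B: Option II wins 10–3.
Option II vs Proposal Blue: Option II is ranked higher on 1+1 = 2 ballots, Proposal Blue on 11. Proposal Blue wins 11–2.
Option II vs Option III: Option II, 8–5.
Measure 2 vs Plan B: Measure 2 is ranked higher on 5+3+1 = 9 ballots, Plan B on 4. Measure 2 wins 9–4.
Measure 2 vs Proposal Blue: 4 to 9, Proposal Blue.
Measure 2 vs Option III: 5 to 8, Option III.
Plan B vs Proposal Blue: Plan B is ranked higher on 1+1 = 2 ballots, Proposal Blue on 11. Proposal Blue wins 11–2.
Plan B vs Option III: Plan B preferred on 2+1+3+1+1 = 8 ballots; Plan B wins 8–5.
Proposal Blue vs Option III: Proposal Blue preferred on 2+3+1 = 6 ballots; Option III wins 7–6.
Every option wins at least one matchup (Option II beats Measure 2; Measure 2 beats Plan B; Plan B beats Option III; Proposal Blue beats Option II; Option III beats Measure 2), so there is no Condorcet loser.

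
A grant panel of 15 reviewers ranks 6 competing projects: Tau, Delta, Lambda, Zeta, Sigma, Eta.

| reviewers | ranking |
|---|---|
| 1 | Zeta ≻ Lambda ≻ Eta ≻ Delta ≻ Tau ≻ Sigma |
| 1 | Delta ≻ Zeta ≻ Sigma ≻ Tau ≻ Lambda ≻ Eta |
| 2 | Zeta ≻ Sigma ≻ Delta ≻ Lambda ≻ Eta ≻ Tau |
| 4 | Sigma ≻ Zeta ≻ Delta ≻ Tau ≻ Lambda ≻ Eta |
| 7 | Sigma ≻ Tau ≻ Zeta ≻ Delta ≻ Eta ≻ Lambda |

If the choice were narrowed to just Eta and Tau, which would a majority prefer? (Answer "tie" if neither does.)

Ballots ranking Eta above Tau: 1 + 2 = 3.
Ballots ranking Tau above Eta: 15 − 3 = 12.
Tau wins the head-to-head 12–3.

Tau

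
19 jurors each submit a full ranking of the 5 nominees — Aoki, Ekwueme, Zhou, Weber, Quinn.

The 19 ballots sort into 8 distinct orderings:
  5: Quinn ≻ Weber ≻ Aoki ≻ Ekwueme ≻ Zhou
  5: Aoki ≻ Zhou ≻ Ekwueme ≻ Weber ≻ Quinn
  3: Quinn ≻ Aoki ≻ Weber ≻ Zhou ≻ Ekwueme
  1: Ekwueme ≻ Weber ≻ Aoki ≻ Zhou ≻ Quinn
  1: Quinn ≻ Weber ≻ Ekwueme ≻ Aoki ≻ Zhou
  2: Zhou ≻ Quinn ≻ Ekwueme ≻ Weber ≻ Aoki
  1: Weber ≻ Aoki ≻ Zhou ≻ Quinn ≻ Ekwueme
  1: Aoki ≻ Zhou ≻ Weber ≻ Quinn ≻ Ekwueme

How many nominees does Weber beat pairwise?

3

Weber against each rival (19 jurors):
Weber vs Aoki: Weber is ranked higher on 5+1+1+2+1 = 10 ballots, Aoki on 9. Weber wins 10–9.
Weber vs Ekwueme: Weber preferred on 5+3+1+1+1 = 11 ballots; Weber wins 11–8.
Weber vs Zhou: 5+3+1+1+1 = 11 for Weber, 8 for Zhou — Weber by 11–8.
Weber vs Quinn: Quinn, 11–8.
Weber beats Aoki, Ekwueme, Zhou; loses to Quinn — 3 pairwise wins.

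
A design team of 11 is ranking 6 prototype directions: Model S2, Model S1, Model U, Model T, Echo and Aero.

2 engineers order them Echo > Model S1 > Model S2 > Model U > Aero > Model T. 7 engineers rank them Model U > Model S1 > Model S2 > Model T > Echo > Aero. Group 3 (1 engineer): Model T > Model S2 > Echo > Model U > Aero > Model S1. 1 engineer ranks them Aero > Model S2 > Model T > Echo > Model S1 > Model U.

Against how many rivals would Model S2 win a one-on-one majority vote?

3

Model S2 against each rival (11 engineers):
Model S2–Model S1: Model S1 9–2.
Model S2 vs Model U: Model U, 7–4.
Model S2 vs Model T: Model S2 preferred on 2+7+1 = 10 ballots; Model S2 wins 10–1.
Model S2 vs Echo: 7+1+1 = 9 for Model S2, 2 for Echo — Model S2 by 9–2.
Model S2 vs Aero: Model S2 wins 10–1.
Model S2 beats Model T, Echo, Aero; loses to Model S1, Model U — 3 pairwise wins.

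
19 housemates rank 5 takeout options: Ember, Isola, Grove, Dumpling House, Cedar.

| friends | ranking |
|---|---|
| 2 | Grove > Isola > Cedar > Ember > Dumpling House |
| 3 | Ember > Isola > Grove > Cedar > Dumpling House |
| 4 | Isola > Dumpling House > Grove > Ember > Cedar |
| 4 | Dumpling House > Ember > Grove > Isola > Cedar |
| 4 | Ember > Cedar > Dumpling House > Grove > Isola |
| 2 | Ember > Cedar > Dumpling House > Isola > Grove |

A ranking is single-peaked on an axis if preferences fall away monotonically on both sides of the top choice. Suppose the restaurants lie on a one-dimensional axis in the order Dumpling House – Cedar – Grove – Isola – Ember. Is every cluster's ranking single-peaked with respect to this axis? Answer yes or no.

Axis positions: Dumpling House=1, Cedar=2, Grove=3, Isola=4, Ember=5.
Cluster 1 (peak Grove at position 3): ranking walks positions 3-4-2-5-1, expanding outward from the peak — single-peaked.
Cluster 2 (peak Ember at position 5): ranking walks positions 5-4-3-2-1, expanding outward from the peak — single-peaked.
Cluster 3: ranking walks positions 4-1-3-5-2; Dumpling House is ranked above Grove even though Grove lies between Dumpling House and the peak Isola on the axis — preferences dip and rise again. Not single-peaked.
Cluster 4: ranking walks positions 1-5-3-4-2; Ember is ranked above Cedar even though Cedar lies between Ember and the peak Dumpling House on the axis — preferences dip and rise again. Not single-peaked.
Cluster 5: ranking walks positions 5-2-1-3-4; Cedar is ranked above Isola even though Isola lies between Cedar and the peak Ember on the axis — preferences dip and rise again. Not single-peaked.
Cluster 6: ranking walks positions 5-2-1-4-3; Cedar is ranked above Isola even though Isola lies between Cedar and the peak Ember on the axis — preferences dip and rise again. Not single-peaked.
Cluster 3 violates single-peakedness, so the profile is not single-peaked on this axis.

no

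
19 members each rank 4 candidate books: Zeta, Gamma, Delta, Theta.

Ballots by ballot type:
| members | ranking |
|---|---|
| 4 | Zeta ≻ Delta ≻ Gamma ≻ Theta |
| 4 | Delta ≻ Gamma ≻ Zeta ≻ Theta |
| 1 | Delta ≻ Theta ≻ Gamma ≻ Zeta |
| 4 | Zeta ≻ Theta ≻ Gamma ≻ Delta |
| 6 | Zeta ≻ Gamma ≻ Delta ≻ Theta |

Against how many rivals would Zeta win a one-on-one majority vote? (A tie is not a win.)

Zeta against each rival (19 members):
Zeta vs Gamma: Zeta is ranked higher on 4+4+6 = 14 ballots, Gamma on 5. Zeta wins 14–5.
Zeta–Delta: Zeta 14–5.
Zeta vs Theta: Zeta, 18–1.
Zeta beats Gamma, Delta, Theta — 3 pairwise wins.

3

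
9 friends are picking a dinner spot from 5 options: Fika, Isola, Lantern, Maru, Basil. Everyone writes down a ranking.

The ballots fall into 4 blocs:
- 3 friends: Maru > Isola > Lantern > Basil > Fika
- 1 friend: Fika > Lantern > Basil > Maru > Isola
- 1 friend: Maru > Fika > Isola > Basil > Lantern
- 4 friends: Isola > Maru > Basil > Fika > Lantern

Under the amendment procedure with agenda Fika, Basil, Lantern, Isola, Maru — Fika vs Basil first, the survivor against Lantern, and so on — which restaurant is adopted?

Maru

Round 1: Fika vs Basil — 2–7, Basil advances.
Round 2: Basil vs Lantern — 5–4, Basil advances.
Round 3: Basil vs Isola — 1–8, Isola advances.
Round 4: Isola vs Maru — 4–5, Maru advances.
The agenda winner is Maru.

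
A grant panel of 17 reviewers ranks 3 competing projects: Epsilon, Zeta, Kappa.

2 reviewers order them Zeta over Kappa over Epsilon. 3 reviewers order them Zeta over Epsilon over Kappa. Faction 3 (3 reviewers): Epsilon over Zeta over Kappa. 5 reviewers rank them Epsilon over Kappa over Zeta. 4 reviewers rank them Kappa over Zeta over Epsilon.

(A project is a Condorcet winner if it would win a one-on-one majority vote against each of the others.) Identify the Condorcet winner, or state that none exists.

none

Check each pair by majority over 17 ballots:
Epsilon–Zeta: Zeta 9–8.
Epsilon vs Kappa: Epsilon is ranked higher on 3+3+5 = 11 ballots, Kappa on 6. Epsilon wins 11–6.
Zeta vs Kappa: Kappa, 9–8.
Every project loses at least once (Epsilon loses to Zeta; Zeta loses to Kappa; Kappa loses to Epsilon). The majority relation contains the cycle Epsilon → Kappa → Zeta → Epsilon, so there is no Condorcet winner.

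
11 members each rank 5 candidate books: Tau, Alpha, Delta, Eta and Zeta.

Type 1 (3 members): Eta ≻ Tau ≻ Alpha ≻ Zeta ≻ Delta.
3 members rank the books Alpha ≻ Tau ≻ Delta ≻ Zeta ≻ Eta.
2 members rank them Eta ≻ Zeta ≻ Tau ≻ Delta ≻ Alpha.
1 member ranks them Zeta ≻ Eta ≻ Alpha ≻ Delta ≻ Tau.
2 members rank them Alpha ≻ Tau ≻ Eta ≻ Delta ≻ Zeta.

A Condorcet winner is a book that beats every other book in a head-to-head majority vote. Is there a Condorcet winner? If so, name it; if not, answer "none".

Pairwise majorities:
Tau vs Alpha: Tau is ranked higher on 3+2 = 5 ballots, Alpha on 6. Alpha wins 6–5.
Tau vs Delta: 3+3+2+2 = 10 for Tau, 1 for Delta — Tau by 10–1.
Tau vs Eta: Tau is ranked higher on 3+2 = 5 ballots, Eta on 6. Eta wins 6–5.
Tau vs Zeta: Tau preferred on 3+3+2 = 8 ballots; Tau wins 8–3.
Alpha vs Delta: 3+3+1+2 = 9 for Alpha, 2 for Delta — Alpha by 9–2.
Alpha vs Eta: 3+2 = 5 for Alpha, 6 for Eta — Eta by 6–5.
Alpha vs Zeta: 8 to 3, Alpha.
Delta vs Eta: 3 for Delta, 8 for Eta — Eta by 8–3.
Delta vs Zeta: 5 to 6, Zeta.
Eta vs Zeta: 7 to 4, Eta.
Eta wins every pairwise contest, so Eta is the Condorcet winner.

Eta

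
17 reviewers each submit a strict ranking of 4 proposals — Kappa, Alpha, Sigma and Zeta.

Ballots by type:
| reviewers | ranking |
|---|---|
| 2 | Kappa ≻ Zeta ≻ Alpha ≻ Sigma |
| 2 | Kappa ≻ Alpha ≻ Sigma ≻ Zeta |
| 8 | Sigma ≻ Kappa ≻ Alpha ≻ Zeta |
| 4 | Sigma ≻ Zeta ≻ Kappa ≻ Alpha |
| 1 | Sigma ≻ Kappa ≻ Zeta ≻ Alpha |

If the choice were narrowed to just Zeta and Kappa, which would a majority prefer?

Kappa

Ballots ranking Zeta above Kappa: 4.
Ballots ranking Kappa above Zeta: 17 − 4 = 13.
Kappa wins the head-to-head 13–4.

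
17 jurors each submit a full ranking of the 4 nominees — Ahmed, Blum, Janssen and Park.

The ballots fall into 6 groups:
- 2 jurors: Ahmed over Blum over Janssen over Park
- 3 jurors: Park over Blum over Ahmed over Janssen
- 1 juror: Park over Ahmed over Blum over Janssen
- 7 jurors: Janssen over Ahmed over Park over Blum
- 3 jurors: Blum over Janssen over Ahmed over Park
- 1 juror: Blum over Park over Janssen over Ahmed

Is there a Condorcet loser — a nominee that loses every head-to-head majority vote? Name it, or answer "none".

none

Head-to-head results (17 jurors):
Ahmed vs Blum: Ahmed is ranked higher on 2+1+7 = 10 ballots, Blum on 7. Ahmed wins 10–7.
Ahmed vs Janssen: Janssen, 11–6.
Ahmed–Park: Ahmed 12–5.
Blum vs Janssen: Blum wins 10–7.
Blum vs Park: Blum is ranked higher on 2+3+1 = 6 ballots, Park on 11. Park wins 11–6.
Janssen vs Park: Janssen, 12–5.
Every nominee wins at least one matchup (Ahmed beats Blum; Blum beats Janssen; Janssen beats Ahmed; Park beats Blum), so there is no Condorcet loser.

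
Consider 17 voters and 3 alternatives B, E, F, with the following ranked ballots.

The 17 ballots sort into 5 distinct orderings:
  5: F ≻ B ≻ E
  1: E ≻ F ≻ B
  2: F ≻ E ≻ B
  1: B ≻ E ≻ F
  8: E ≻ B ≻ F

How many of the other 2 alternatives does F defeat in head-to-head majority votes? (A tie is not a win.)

F against each rival (17 voters):
F vs B: B, 9–8.
F–E: E 10–7.
F beats no one; loses to B, E — 0 pairwise wins.

0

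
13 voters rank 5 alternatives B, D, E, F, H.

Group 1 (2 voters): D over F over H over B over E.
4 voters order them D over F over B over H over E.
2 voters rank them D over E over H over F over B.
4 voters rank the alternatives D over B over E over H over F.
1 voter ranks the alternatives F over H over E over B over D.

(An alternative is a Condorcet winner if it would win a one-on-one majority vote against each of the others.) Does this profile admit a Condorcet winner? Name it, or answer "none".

Pairwise majorities:
B vs D: 1 to 12, D.
B vs E: B wins 10–3.
B vs F: F, 9–4.
B vs H: B, 8–5.
D vs E: D, 12–1.
D vs F: D, 12–1.
D vs H: D preferred on 2+4+2+4 = 12 ballots; D wins 12–1.
E–F: F 7–6.
E vs H: 6 to 7, H.
F vs H: 2+4+1 = 7 for F, 6 for H — F by 7–6.
Only D has no losses; D is the Condorcet winner.

D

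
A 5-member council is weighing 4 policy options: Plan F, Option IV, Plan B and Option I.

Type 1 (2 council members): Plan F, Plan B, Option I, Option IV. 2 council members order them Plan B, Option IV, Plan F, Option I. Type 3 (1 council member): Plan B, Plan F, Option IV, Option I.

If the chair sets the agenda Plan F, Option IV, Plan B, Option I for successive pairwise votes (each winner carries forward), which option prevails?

Round 1: Plan F vs Option IV — 3–2, Plan F advances.
Round 2: Plan F vs Plan B — 2–3, Plan B advances.
Round 3: Plan B vs Option I — 5–0, Plan B advances.
The agenda winner is Plan B.

Plan B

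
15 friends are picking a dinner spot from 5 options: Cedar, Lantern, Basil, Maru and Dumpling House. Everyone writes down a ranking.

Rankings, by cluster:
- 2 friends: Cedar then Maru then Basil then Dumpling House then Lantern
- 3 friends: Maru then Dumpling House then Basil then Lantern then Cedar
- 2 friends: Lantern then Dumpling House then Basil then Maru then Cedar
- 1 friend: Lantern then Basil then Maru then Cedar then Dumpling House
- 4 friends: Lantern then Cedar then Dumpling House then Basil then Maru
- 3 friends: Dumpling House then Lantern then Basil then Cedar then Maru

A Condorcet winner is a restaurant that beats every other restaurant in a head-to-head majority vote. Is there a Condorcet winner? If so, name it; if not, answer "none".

Dumpling House

Check each pair by majority over 15 ballots:
Cedar vs Lantern: Cedar preferred on 2 ballots; Lantern wins 13–2.
Cedar vs Basil: 6 to 9, Basil.
Cedar vs Maru: 2+4+3 = 9 for Cedar, 6 for Maru — Cedar by 9–6.
Cedar vs Dumpling House: 7 to 8, Dumpling House.
Lantern vs Basil: 2+1+4+3 = 10 for Lantern, 5 for Basil — Lantern by 10–5.
Lantern vs Maru: 10 to 5, Lantern.
Lantern vs Dumpling House: Lantern is ranked higher on 2+1+4 = 7 ballots, Dumpling House on 8. Dumpling House wins 8–7.
Basil vs Maru: Basil is ranked higher on 2+1+4+3 = 10 ballots, Maru on 5. Basil wins 10–5.
Basil vs Dumpling House: 2+1 = 3 for Basil, 12 for Dumpling House — Dumpling House by 12–3.
Maru vs Dumpling House: Maru is ranked higher on 2+3+1 = 6 ballots, Dumpling House on 9. Dumpling House wins 9–6.
Dumpling House beats each of Cedar, Lantern, Basil, Maru — Dumpling House is the Condorcet winner.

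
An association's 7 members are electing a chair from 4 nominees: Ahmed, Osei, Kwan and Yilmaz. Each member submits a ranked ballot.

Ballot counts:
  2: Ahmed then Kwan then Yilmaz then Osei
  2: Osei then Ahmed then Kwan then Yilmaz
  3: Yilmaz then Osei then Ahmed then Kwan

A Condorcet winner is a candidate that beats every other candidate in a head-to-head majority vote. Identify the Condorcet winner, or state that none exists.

none

Pairwise majorities:
Ahmed vs Osei: Osei wins 5–2.
Ahmed vs Kwan: Ahmed wins 7–0.
Ahmed vs Yilmaz: Ahmed wins 4–3.
Osei vs Kwan: Osei wins 5–2.
Osei–Yilmaz: Yilmaz 5–2.
Kwan vs Yilmaz: Kwan wins 4–3.
Each candidate drops at least one matchup (Ahmed loses to Osei; Osei loses to Yilmaz; Kwan loses to Ahmed; Yilmaz loses to Ahmed); the cycle Ahmed > Yilmaz > Osei > Ahmed rules out a Condorcet winner.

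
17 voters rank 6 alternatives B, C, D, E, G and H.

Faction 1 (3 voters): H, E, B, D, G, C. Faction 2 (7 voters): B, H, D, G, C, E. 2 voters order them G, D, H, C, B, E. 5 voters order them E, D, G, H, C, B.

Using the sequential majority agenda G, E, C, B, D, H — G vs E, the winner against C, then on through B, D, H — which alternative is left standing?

H

Round 1: G vs E — 9–8, G advances.
Round 2: G vs C — 17–0, G advances.
Round 3: G vs B — 7–10, B advances.
Round 4: B vs D — 10–7, B advances.
Round 5: B vs H — 7–10, H advances.
The agenda winner is H.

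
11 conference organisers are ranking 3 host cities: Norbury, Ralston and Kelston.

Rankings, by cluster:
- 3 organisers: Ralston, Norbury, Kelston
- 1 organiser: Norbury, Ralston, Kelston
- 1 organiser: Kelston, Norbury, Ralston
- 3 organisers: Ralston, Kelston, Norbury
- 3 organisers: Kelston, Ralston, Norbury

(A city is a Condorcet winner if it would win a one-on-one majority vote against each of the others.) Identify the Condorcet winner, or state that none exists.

Pairwise majorities:
Norbury vs Ralston: Ralston, 9–2.
Norbury vs Kelston: Norbury is ranked higher on 3+1 = 4 ballots, Kelston on 7. Kelston wins 7–4.
Ralston vs Kelston: 3+1+3 = 7 for Ralston, 4 for Kelston — Ralston by 7–4.
Ralston wins every pairwise contest, so Ralston is the Condorcet winner.

Ralston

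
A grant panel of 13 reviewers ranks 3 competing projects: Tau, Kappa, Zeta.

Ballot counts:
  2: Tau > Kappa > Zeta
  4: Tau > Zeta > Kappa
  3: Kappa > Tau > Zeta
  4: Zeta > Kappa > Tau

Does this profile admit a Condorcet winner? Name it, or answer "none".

none

Head-to-head results (13 reviewers):
Tau vs Kappa: Tau is ranked higher on 2+4 = 6 ballots, Kappa on 7. Kappa wins 7–6.
Tau vs Zeta: 9 to 4, Tau.
Kappa vs Zeta: Zeta, 8–5.
No project is unbeaten: Tau loses to Kappa; Kappa loses to Zeta; Zeta loses to Tau. In particular Tau > Zeta > Kappa > Tau is a majority cycle — no Condorcet winner exists.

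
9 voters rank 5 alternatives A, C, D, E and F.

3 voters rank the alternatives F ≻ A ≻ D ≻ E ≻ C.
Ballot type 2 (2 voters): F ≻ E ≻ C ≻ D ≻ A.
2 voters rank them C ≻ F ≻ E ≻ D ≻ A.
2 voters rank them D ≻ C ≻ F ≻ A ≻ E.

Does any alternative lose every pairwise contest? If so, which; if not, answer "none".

Pairwise majorities:
A vs C: C, 6–3.
A vs D: A preferred on 3 ballots; D wins 6–3.
A vs E: A, 5–4.
A vs F: A is ranked higher on 0 ballots, F on 9. F wins 9–0.
C vs D: C preferred on 2+2 = 4 ballots; D wins 5–4.
C vs E: E, 5–4.
C vs F: 4 to 5, F.
D vs E: D, 5–4.
D vs F: F wins 7–2.
E vs F: E preferred on 0 ballots; F wins 9–0.
Each alternative has at least one pairwise win (A beats E; C beats A; D beats A; E beats C; F beats A) — no Condorcet loser.

none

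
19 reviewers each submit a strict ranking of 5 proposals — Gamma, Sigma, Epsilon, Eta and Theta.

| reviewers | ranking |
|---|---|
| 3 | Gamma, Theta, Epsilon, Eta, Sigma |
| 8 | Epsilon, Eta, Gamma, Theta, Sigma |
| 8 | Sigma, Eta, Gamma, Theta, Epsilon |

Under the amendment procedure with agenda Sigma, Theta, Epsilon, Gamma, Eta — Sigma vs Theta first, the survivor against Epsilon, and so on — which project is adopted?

Round 1: Sigma vs Theta — 8–11, Theta advances.
Round 2: Theta vs Epsilon — 11–8, Theta advances.
Round 3: Theta vs Gamma — 0–19, Gamma advances.
Round 4: Gamma vs Eta — 3–16, Eta advances.
Eta survives the agenda.

Eta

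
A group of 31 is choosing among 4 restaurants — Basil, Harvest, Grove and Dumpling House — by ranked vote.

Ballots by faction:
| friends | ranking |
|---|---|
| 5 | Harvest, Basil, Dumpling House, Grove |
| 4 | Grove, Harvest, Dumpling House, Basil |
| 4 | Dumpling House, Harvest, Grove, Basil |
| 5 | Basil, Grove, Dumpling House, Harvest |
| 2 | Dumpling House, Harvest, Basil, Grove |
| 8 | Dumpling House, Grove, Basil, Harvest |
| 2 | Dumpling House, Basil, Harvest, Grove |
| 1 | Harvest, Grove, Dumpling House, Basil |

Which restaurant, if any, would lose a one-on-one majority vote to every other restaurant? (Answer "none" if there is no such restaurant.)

Basil

Head-to-head results (31 friends):
Basil vs Harvest: Basil preferred on 5+8+2 = 15 ballots; Harvest wins 16–15.
Basil vs Grove: 5+5+2+2 = 14 for Basil, 17 for Grove — Grove by 17–14.
Basil vs Dumpling House: Dumpling House, 21–10.
Harvest vs Grove: Grove wins 17–14.
Harvest vs Dumpling House: Dumpling House wins 21–10.
Grove vs Dumpling House: Dumpling House wins 21–10.
Only Basil has no wins; Basil is the Condorcet loser.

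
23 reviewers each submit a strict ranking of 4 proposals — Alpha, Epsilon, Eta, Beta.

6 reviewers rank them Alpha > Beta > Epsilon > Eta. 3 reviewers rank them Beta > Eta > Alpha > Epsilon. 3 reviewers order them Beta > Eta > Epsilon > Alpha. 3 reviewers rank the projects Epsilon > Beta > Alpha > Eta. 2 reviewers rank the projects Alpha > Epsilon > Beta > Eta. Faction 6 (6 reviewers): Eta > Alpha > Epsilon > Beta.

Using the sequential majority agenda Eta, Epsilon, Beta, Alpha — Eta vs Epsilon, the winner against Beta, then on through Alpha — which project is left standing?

Alpha

Round 1: Eta vs Epsilon — 12–11, Eta advances.
Round 2: Eta vs Beta — 6–17, Beta advances.
Round 3: Beta vs Alpha — 9–14, Alpha advances.
Alpha survives the agenda.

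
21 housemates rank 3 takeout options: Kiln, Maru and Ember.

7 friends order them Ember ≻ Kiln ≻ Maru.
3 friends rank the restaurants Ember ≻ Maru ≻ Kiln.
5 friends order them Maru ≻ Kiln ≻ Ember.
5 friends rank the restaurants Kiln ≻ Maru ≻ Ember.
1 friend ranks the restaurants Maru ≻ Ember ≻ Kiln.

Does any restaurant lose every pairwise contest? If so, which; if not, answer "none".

Pairwise majorities:
Kiln vs Maru: 7+5 = 12 for Kiln, 9 for Maru — Kiln by 12–9.
Kiln vs Ember: Kiln is ranked higher on 5+5 = 10 ballots, Ember on 11. Ember wins 11–10.
Maru–Ember: Maru 11–10.
No restaurant is winless: Kiln beats Maru; Maru beats Ember; Ember beats Kiln. There is no Condorcet loser.

none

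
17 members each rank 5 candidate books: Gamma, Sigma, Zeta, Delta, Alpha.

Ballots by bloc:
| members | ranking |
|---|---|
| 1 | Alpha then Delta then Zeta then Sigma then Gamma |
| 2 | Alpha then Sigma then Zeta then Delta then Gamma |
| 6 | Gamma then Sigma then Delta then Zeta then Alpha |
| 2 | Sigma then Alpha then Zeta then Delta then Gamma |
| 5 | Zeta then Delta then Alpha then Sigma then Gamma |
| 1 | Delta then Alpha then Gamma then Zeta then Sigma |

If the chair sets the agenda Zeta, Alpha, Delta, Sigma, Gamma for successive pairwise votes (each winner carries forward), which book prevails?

Sigma

Round 1: Zeta vs Alpha — 11–6, Zeta advances.
Round 2: Zeta vs Delta — 9–8, Zeta advances.
Round 3: Zeta vs Sigma — 7–10, Sigma advances.
Round 4: Sigma vs Gamma — 10–7, Sigma advances.
Sigma survives the agenda.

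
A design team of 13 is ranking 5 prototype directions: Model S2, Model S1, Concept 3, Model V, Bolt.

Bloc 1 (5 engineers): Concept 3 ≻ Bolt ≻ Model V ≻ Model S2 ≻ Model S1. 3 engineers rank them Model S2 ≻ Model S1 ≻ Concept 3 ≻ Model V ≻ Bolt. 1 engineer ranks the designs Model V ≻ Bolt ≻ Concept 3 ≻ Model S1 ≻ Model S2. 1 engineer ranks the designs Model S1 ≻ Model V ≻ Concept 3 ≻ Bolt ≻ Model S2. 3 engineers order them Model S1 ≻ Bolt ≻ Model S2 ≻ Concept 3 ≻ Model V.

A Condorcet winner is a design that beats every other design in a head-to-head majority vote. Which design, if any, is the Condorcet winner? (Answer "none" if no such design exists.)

none

Pairwise majorities:
Model S2 vs Model S1: Model S2 wins 8–5.
Model S2 vs Concept 3: Concept 3, 7–6.
Model S2 vs Model V: 3+3 = 6 for Model S2, 7 for Model V — Model V by 7–6.
Model S2 vs Bolt: 3 for Model S2, 10 for Bolt — Bolt by 10–3.
Model S1–Concept 3: Model S1 7–6.
Model S1–Model V: Model S1 7–6.
Model S1 vs Bolt: Model S1 preferred on 3+1+3 = 7 ballots; Model S1 wins 7–6.
Concept 3 vs Model V: Concept 3 wins 11–2.
Concept 3 vs Bolt: Concept 3, 9–4.
Model V vs Bolt: Bolt, 8–5.
Each design drops at least one matchup (Model S2 loses to Concept 3; Model S1 loses to Model S2; Concept 3 loses to Model S1; Model V loses to Model S1; Bolt loses to Model S1); the cycle Model S2 > Model S1 > Concept 3 > Model S2 rules out a Condorcet winner.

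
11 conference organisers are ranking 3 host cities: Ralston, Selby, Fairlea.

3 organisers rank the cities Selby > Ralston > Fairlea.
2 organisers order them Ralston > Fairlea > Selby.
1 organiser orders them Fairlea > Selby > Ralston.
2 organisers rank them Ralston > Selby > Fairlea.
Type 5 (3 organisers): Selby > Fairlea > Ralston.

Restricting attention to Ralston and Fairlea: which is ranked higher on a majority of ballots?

Ralston

Ballots ranking Ralston above Fairlea: 3 + 2 + 2 = 7.
Ballots ranking Fairlea above Ralston: 11 − 7 = 4.
Ralston wins the head-to-head 7–4.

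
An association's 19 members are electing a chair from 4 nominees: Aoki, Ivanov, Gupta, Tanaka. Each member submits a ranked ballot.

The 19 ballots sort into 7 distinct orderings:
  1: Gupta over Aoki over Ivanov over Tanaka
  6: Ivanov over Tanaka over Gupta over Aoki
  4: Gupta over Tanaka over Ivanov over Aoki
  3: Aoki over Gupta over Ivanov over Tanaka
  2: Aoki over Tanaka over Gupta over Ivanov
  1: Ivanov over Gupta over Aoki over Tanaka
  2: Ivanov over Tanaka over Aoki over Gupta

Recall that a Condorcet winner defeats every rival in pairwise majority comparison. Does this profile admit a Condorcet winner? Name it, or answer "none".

Pairwise majorities:
Aoki vs Ivanov: Ivanov, 13–6.
Aoki vs Gupta: Gupta, 12–7.
Aoki vs Tanaka: Tanaka wins 12–7.
Ivanov vs Gupta: Gupta, 10–9.
Ivanov–Tanaka: Ivanov 13–6.
Gupta vs Tanaka: Tanaka wins 10–9.
No candidate is unbeaten: Aoki loses to Ivanov; Ivanov loses to Gupta; Gupta loses to Tanaka; Tanaka loses to Ivanov. In particular Ivanov > Tanaka > Gupta > Ivanov is a majority cycle — no Condorcet winner exists.

none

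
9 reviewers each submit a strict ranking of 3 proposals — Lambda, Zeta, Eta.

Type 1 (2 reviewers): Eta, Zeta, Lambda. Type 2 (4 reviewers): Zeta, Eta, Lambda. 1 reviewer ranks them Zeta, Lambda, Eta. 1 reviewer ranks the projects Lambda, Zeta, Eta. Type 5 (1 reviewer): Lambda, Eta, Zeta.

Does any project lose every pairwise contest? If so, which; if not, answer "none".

Lambda

Pairwise majorities:
Lambda–Zeta: Zeta 7–2.
Lambda vs Eta: Eta wins 6–3.
Zeta vs Eta: Zeta preferred on 4+1+1 = 6 ballots; Zeta wins 6–3.
Lambda loses to every other project — it is the Condorcet loser.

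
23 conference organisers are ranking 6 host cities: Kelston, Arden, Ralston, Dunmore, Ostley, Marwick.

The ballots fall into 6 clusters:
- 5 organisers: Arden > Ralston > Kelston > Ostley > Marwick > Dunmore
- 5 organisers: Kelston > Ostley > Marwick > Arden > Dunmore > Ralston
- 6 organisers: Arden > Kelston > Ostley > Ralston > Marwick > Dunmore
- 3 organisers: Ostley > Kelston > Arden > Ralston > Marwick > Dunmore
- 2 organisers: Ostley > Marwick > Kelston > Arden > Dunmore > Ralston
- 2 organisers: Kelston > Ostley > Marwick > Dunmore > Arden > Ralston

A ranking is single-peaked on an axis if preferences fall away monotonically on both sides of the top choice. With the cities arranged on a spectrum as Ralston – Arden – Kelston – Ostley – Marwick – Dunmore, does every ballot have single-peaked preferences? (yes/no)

yes

Axis positions: Ralston=1, Arden=2, Kelston=3, Ostley=4, Marwick=5, Dunmore=6.
Cluster 1 (peak Arden at position 2): ranking walks positions 2-1-3-4-5-6, expanding outward from the peak — single-peaked.
Cluster 2 (peak Kelston at position 3): ranking walks positions 3-4-5-2-6-1, expanding outward from the peak — single-peaked.
Cluster 3 (peak Arden at position 2): ranking walks positions 2-3-4-1-5-6, expanding outward from the peak — single-peaked.
Cluster 4 (peak Ostley at position 4): ranking walks positions 4-3-2-1-5-6, expanding outward from the peak — single-peaked.
Cluster 5 (peak Ostley at position 4): ranking walks positions 4-5-3-2-6-1, expanding outward from the peak — single-peaked.
Cluster 6 (peak Kelston at position 3): ranking walks positions 3-4-5-6-2-1, expanding outward from the peak — single-peaked.
Every ranking is single-peaked on this axis.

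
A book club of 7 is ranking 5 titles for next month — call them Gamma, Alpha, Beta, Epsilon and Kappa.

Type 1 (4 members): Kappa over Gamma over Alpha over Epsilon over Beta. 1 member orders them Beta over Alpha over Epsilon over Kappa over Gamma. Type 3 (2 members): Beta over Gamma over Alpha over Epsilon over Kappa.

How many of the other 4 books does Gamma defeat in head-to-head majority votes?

3

Gamma against each rival (7 members):
Gamma vs Alpha: Gamma preferred on 4+2 = 6 ballots; Gamma wins 6–1.
Gamma vs Beta: Gamma wins 4–3.
Gamma vs Epsilon: Gamma, 6–1.
Gamma vs Kappa: 2 for Gamma, 5 for Kappa — Kappa by 5–2.
Gamma beats Alpha, Beta, Epsilon; loses to Kappa — 3 pairwise wins.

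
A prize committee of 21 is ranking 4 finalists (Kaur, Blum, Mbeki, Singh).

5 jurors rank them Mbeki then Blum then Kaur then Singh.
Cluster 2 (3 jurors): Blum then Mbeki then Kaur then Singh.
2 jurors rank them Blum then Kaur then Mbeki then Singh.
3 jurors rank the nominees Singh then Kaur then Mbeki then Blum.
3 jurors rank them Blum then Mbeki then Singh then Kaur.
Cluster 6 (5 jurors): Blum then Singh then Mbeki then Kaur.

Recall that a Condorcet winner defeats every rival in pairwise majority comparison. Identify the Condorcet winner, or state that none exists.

Pairwise majorities:
Kaur vs Blum: 3 to 18, Blum.
Kaur vs Mbeki: Mbeki wins 16–5.
Kaur–Singh: Singh 11–10.
Blum vs Mbeki: 3+2+3+5 = 13 for Blum, 8 for Mbeki — Blum by 13–8.
Blum vs Singh: Blum wins 18–3.
Mbeki–Singh: Mbeki 13–8.
Blum wins every pairwise contest, so Blum is the Condorcet winner.

Blum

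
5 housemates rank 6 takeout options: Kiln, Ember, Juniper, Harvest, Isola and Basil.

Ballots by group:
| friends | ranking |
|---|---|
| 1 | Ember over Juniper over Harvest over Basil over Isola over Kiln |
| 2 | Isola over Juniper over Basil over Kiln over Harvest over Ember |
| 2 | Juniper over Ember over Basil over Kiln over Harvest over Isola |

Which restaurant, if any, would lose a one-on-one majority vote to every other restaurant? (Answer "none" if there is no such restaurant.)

none

Head-to-head results (5 friends):
Kiln vs Ember: Kiln preferred on 2 ballots; Ember wins 3–2.
Kiln vs Juniper: Juniper wins 5–0.
Kiln vs Harvest: Kiln is ranked higher on 2+2 = 4 ballots, Harvest on 1. Kiln wins 4–1.
Kiln vs Isola: 2 to 3, Isola.
Kiln vs Basil: Basil, 5–0.
Ember vs Juniper: 1 to 4, Juniper.
Ember vs Harvest: Ember, 3–2.
Ember vs Isola: 1+2 = 3 for Ember, 2 for Isola — Ember by 3–2.
Ember vs Basil: Ember wins 3–2.
Juniper–Harvest: Juniper 5–0.
Juniper vs Isola: Juniper wins 3–2.
Juniper vs Basil: Juniper preferred on 1+2+2 = 5 ballots; Juniper wins 5–0.
Harvest vs Isola: Harvest preferred on 1+2 = 3 ballots; Harvest wins 3–2.
Harvest vs Basil: Basil wins 4–1.
Isola vs Basil: Basil, 3–2.
Each restaurant has at least one pairwise win (Kiln beats Harvest; Ember beats Kiln; Juniper beats Kiln; Harvest beats Isola; Isola beats Kiln; Basil beats Kiln) — no Condorcet loser.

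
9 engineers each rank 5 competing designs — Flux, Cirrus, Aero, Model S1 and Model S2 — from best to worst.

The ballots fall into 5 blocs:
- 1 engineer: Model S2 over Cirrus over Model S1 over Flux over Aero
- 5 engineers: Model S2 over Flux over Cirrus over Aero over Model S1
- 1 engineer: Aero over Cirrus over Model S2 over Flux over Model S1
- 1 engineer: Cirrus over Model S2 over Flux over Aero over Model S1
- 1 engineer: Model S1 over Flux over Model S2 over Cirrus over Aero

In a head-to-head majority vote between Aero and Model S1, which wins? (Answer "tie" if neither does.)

Aero

Ballots ranking Aero above Model S1: 5 + 1 + 1 = 7.
Ballots ranking Model S1 above Aero: 9 − 7 = 2.
Aero wins the head-to-head 7–2.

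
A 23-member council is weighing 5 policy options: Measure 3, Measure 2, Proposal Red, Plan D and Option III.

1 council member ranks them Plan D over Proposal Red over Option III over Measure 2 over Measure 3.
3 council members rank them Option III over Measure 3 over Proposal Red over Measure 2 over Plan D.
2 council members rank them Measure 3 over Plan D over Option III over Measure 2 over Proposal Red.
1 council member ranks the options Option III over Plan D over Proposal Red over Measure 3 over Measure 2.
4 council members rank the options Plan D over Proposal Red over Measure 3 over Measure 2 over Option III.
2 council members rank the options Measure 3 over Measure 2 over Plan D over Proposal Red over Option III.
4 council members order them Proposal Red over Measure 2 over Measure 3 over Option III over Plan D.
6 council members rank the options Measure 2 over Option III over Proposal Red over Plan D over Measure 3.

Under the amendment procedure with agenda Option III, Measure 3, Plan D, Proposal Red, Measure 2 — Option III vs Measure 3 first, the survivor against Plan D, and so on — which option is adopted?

Proposal Red

Round 1: Option III vs Measure 3 — 11–12, Measure 3 advances.
Round 2: Measure 3 vs Plan D — 11–12, Plan D advances.
Round 3: Plan D vs Proposal Red — 10–13, Proposal Red advances.
Round 4: Proposal Red vs Measure 2 — 13–10, Proposal Red advances.
Proposal Red survives the agenda.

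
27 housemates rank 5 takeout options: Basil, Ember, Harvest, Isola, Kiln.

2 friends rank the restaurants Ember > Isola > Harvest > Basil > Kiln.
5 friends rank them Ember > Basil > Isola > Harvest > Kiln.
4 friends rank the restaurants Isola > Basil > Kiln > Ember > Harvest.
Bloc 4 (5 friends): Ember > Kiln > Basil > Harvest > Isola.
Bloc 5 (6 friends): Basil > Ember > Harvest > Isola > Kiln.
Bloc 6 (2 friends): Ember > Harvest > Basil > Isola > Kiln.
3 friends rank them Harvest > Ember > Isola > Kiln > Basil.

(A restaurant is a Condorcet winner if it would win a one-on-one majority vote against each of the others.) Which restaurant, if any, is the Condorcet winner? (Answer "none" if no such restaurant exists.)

Check each pair by majority over 27 ballots:
Basil vs Ember: Ember wins 17–10.
Basil vs Harvest: Basil, 20–7.
Basil vs Isola: Basil wins 18–9.
Basil vs Kiln: Basil, 19–8.
Ember vs Harvest: Ember wins 24–3.
Ember vs Isola: Ember, 23–4.
Ember vs Kiln: Ember, 23–4.
Harvest vs Isola: Harvest, 16–11.
Harvest vs Kiln: Harvest wins 18–9.
Isola–Kiln: Isola 22–5.
Ember defeats every rival head-to-head and is the Condorcet winner.

Ember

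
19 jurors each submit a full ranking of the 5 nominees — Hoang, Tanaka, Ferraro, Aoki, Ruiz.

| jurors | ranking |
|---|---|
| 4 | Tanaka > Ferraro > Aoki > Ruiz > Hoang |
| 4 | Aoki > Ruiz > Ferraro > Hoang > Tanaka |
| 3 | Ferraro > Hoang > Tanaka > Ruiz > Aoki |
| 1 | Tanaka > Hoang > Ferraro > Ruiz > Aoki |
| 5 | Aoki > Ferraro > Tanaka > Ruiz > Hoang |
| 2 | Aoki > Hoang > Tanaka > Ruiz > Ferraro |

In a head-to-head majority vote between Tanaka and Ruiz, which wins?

Ballots ranking Tanaka above Ruiz: 4 + 3 + 1 + 5 + 2 = 15.
Ballots ranking Ruiz above Tanaka: 19 − 15 = 4.
Tanaka wins the head-to-head 15–4.

Tanaka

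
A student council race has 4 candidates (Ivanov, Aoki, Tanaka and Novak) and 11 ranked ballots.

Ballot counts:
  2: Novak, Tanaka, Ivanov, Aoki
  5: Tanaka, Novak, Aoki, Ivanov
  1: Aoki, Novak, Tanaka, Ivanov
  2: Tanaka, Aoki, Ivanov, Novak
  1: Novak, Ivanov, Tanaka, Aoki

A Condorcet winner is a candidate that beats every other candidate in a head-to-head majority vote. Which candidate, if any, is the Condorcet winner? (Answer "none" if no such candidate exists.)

Pairwise majorities:
Ivanov vs Aoki: Aoki, 8–3.
Ivanov–Tanaka: Tanaka 10–1.
Ivanov vs Novak: Novak wins 9–2.
Aoki–Tanaka: Tanaka 10–1.
Aoki–Novak: Novak 8–3.
Tanaka vs Novak: Tanaka wins 7–4.
Tanaka wins every pairwise contest, so Tanaka is the Condorcet winner.

Tanaka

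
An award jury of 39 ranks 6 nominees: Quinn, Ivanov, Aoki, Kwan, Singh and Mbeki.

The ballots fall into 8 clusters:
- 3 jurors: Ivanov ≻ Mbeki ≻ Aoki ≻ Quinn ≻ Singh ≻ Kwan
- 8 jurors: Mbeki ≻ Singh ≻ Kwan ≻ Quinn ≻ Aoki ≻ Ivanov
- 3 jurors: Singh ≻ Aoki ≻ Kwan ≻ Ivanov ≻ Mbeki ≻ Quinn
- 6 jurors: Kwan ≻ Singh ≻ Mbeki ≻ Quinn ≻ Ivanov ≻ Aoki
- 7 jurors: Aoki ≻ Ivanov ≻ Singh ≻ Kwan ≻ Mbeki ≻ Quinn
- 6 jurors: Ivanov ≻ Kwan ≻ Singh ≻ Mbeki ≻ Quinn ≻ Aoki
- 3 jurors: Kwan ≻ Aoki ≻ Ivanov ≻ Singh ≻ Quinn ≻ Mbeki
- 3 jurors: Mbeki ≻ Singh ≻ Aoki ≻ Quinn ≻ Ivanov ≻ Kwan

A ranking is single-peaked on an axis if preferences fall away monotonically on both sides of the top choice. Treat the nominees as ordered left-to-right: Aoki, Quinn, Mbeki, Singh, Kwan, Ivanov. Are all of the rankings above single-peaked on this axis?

no

Axis positions: Aoki=1, Quinn=2, Mbeki=3, Singh=4, Kwan=5, Ivanov=6.
Cluster 1: ranking walks positions 6-3-1-2-4-5; Mbeki is ranked above Kwan even though Kwan lies between Mbeki and the peak Ivanov on the axis — preferences dip and rise again. Not single-peaked.
Cluster 2 (peak Mbeki at position 3): ranking walks positions 3-4-5-2-1-6, expanding outward from the peak — single-peaked.
Cluster 3: ranking walks positions 4-1-5-6-3-2; Aoki is ranked above Mbeki even though Mbeki lies between Aoki and the peak Singh on the axis — preferences dip and rise again. Not single-peaked.
Cluster 4 (peak Kwan at position 5): ranking walks positions 5-4-3-2-6-1, expanding outward from the peak — single-peaked.
Cluster 5: ranking walks positions 1-6-4-5-3-2; Ivanov is ranked above Quinn even though Quinn lies between Ivanov and the peak Aoki on the axis — preferences dip and rise again. Not single-peaked.
Cluster 6 (peak Ivanov at position 6): ranking walks positions 6-5-4-3-2-1, expanding outward from the peak — single-peaked.
Cluster 7: ranking walks positions 5-1-6-4-2-3; Aoki is ranked above Singh even though Singh lies between Aoki and the peak Kwan on the axis — preferences dip and rise again. Not single-peaked.
Cluster 8: ranking walks positions 3-4-1-2-6-5; Aoki is ranked above Quinn even though Quinn lies between Aoki and the peak Mbeki on the axis — preferences dip and rise again. Not single-peaked.
Cluster 1 violates single-peakedness, so the profile is not single-peaked on this axis.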